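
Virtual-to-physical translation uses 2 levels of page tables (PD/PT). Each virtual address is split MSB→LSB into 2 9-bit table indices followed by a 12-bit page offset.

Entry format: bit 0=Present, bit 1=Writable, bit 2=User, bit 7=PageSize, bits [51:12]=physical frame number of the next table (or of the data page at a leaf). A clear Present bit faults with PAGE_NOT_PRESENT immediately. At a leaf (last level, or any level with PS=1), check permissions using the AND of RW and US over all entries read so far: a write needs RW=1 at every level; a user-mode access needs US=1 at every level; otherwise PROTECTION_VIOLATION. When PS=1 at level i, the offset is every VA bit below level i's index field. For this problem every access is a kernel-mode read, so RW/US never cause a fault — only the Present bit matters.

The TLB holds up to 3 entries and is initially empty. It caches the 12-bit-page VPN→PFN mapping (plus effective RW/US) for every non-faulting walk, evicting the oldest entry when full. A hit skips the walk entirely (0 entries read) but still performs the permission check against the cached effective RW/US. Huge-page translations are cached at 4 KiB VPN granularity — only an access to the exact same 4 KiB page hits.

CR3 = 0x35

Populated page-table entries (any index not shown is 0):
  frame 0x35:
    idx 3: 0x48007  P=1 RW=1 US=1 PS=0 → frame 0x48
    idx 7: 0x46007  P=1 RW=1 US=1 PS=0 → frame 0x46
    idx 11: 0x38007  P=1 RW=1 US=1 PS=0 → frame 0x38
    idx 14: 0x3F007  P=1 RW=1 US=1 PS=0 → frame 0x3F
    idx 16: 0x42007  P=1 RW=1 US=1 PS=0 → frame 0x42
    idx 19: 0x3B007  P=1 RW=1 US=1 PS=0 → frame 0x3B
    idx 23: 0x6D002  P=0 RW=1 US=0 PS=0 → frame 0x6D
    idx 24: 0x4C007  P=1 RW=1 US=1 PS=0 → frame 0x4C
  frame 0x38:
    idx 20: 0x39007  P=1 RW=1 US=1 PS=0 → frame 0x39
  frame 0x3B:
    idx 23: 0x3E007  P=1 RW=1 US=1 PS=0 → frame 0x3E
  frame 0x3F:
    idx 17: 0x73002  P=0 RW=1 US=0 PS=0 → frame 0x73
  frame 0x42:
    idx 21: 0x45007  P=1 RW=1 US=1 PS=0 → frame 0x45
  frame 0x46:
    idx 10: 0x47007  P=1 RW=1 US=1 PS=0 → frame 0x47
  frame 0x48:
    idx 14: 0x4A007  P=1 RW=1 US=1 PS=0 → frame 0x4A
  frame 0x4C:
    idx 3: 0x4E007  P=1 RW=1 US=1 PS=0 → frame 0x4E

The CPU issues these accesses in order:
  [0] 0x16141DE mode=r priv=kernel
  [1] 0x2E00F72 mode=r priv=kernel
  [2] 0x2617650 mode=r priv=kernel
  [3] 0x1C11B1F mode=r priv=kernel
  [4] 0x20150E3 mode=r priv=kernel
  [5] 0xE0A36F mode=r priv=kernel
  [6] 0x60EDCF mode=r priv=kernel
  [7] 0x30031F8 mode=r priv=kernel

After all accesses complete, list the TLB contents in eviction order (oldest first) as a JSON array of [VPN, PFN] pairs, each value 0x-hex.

Trace:
#0 VA=0x16141DE (r,kernel):
  L0: frame=0x35 idx=11 entry=0x38007 [P=1 RW=1 US=1 PS=0]
  L1: frame=0x38 idx=20 entry=0x39007 [P=1 RW=1 US=1 PS=0]
  ✓ 0x391DE  — 2 lookups
#1 VA=0x2E00F72 (r,kernel):
  L0: frame=0x35 idx=23 entry=0x6D002 [P=0 RW=1 US=0 PS=0]
  ✗ PAGE_NOT_PRESENT  [1 reads]
#2 VA=0x2617650 (r,kernel):
  L0: frame=0x35 idx=19 entry=0x3B007 [P=1 RW=1 US=1 PS=0]
  L1: frame=0x3B idx=23 entry=0x3E007 [P=1 RW=1 US=1 PS=0]
  ✓ 0x3E650  — 2 lookups
#3 VA=0x1C11B1F (r,kernel):
  L0: frame=0x35 idx=14 entry=0x3F007 [P=1 RW=1 US=1 PS=0]
  L1: frame=0x3F idx=17 entry=0x73002 [P=0 RW=1 US=0 PS=0]
  ✗ PAGE_NOT_PRESENT  [2 reads]
#4 VA=0x20150E3 (r,kernel):
  L0: frame=0x35 idx=16 entry=0x42007 [P=1 RW=1 US=1 PS=0]
  L1: frame=0x42 idx=21 entry=0x45007 [P=1 RW=1 US=1 PS=0]
  ✓ 0x450E3  — 2 lookups
#5 VA=0xE0A36F (r,kernel):
  L0: frame=0x35 idx=7 entry=0x46007 [P=1 RW=1 US=1 PS=0]
  L1: frame=0x46 idx=10 entry=0x47007 [P=1 RW=1 US=1 PS=0]
  ✓ 0x4736F  — 2 lookups
#6 VA=0x60EDCF (r,kernel):
  L0: frame=0x35 idx=3 entry=0x48007 [P=1 RW=1 US=1 PS=0]
  L1: frame=0x48 idx=14 entry=0x4A007 [P=1 RW=1 US=1 PS=0]
  ✓ 0x4ADCF  — 2 lookups
#7 VA=0x30031F8 (r,kernel):
  L0: frame=0x35 idx=24 entry=0x4C007 [P=1 RW=1 US=1 PS=0]
  L1: frame=0x4C idx=3 entry=0x4E007 [P=1 RW=1 US=1 PS=0]
  ✓ 0x4E1F8  — 2 lookups

TLB: [["0xE0A", "0x47"], ["0x60E", "0x4A"], ["0x3003", "0x4E"]]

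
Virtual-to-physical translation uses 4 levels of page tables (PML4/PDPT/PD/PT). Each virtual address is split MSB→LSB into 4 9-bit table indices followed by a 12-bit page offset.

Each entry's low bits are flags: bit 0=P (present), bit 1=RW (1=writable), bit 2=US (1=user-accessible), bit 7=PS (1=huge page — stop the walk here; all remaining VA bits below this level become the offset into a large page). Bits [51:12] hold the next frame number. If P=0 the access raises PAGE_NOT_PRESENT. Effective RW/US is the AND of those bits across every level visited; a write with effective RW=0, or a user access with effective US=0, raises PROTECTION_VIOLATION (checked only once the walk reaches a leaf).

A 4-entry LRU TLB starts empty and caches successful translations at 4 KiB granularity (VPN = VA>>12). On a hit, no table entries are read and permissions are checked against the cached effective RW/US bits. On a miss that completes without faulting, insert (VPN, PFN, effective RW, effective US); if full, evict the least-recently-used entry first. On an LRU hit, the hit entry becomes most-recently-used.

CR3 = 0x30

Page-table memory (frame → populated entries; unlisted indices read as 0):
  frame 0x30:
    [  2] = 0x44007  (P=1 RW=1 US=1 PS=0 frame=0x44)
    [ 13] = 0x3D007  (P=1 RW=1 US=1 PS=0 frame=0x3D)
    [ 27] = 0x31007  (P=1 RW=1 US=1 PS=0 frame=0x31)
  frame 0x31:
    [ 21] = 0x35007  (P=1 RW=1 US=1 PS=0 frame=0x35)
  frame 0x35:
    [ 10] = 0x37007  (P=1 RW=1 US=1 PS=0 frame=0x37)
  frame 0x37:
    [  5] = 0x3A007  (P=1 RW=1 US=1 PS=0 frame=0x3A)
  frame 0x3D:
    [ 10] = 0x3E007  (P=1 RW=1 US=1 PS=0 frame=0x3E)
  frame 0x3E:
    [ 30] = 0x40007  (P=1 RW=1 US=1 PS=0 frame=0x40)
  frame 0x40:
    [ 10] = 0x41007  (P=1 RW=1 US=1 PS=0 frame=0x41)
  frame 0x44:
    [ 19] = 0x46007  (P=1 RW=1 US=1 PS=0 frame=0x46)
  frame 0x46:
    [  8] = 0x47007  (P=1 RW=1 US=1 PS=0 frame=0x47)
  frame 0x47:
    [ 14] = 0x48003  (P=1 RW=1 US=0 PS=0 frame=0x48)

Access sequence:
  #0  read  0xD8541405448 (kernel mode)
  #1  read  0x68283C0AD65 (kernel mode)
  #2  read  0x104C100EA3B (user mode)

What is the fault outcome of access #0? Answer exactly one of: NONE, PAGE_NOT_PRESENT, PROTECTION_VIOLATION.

Trace:
#0 VA=0xD8541405448 (r,kernel):
  L0: frame=0x30 idx=27 entry=0x31007 [P=1 RW=1 US=1 PS=0]
  L1: frame=0x31 idx=21 entry=0x35007 [P=1 RW=1 US=1 PS=0]
  L2: frame=0x35 idx=10 entry=0x37007 [P=1 RW=1 US=1 PS=0]
  L3: frame=0x37 idx=5 entry=0x3A007 [P=1 RW=1 US=1 PS=0]
  ✓ 0x3A448  — 4 lookups
#1 VA=0x68283C0AD65 (r,kernel):
  L0: frame=0x30 idx=13 entry=0x3D007 [P=1 RW=1 US=1 PS=0]
  L1: frame=0x3D idx=10 entry=0x3E007 [P=1 RW=1 US=1 PS=0]
  L2: frame=0x3E idx=30 entry=0x40007 [P=1 RW=1 US=1 PS=0]
  L3: frame=0x40 idx=10 entry=0x41007 [P=1 RW=1 US=1 PS=0]
  ✓ 0x41D65  — 4 lookups
#2 VA=0x104C100EA3B (r,user):
  L0: frame=0x30 idx=2 entry=0x44007 [P=1 RW=1 US=1 PS=0]
  L1: frame=0x44 idx=19 entry=0x46007 [P=1 RW=1 US=1 PS=0]
  L2: frame=0x46 idx=8 entry=0x47007 [P=1 RW=1 US=1 PS=0]
  L3: frame=0x47 idx=14 entry=0x48003 [P=1 RW=1 US=0 PS=0]
  ✗ PROTECTION_VIOLATION  [4 reads]

Access #0 fault: NONE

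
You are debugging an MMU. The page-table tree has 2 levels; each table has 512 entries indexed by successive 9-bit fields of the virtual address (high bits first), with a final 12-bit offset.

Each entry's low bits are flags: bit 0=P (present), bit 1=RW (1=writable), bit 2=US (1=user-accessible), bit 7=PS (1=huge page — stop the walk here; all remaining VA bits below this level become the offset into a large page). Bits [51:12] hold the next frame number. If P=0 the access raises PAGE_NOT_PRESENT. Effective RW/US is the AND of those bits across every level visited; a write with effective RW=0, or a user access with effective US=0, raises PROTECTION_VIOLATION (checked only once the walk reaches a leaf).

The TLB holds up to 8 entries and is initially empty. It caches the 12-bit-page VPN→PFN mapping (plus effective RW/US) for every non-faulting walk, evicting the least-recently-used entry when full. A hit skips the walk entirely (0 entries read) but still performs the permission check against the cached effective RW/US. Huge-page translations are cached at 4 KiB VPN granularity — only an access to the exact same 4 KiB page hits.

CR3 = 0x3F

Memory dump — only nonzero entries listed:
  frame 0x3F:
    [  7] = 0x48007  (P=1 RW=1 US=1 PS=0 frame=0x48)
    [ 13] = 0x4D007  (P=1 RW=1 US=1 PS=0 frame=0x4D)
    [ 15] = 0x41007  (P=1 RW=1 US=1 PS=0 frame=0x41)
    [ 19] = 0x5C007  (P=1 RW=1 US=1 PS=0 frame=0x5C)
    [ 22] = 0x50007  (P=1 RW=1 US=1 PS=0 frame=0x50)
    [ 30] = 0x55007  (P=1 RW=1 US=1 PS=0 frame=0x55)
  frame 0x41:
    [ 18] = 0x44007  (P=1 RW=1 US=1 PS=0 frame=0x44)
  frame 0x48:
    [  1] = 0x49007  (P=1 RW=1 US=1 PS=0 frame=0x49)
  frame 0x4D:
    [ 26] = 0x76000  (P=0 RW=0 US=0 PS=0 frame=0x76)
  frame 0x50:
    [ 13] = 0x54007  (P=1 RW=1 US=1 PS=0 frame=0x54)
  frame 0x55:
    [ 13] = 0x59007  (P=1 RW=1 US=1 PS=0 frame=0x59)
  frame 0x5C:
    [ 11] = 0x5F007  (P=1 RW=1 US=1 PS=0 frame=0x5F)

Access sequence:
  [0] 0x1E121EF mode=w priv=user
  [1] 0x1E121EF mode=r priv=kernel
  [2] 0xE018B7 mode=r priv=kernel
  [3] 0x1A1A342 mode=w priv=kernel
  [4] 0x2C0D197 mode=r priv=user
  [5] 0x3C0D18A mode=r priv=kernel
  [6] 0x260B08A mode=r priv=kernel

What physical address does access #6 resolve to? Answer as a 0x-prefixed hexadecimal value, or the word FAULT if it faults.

Per-access translation:
#0 VA=0x1E121EF (w,user):
  lvl0: tbl 0x3F, slot 15 ⇒ 0x41007 (P1/RW1/US1/PS0)
  lvl1: tbl 0x41, slot 18 ⇒ 0x44007 (P1/RW1/US1/PS0)
  ⇒ phys 0x441EF  [2 reads]
#1 VA=0x1E121EF (r,kernel):
  TLB hit vpn=0x1E12 → PA=0x441EF
#2 VA=0xE018B7 (r,kernel):
  lvl0: tbl 0x3F, slot 7 ⇒ 0x48007 (P1/RW1/US1/PS0)
  lvl1: tbl 0x48, slot 1 ⇒ 0x49007 (P1/RW1/US1/PS0)
  ⇒ phys 0x498B7  [2 reads]
#3 VA=0x1A1A342 (w,kernel):
  lvl0: tbl 0x3F, slot 13 ⇒ 0x4D007 (P1/RW1/US1/PS0)
  lvl1: tbl 0x4D, slot 26 ⇒ 0x76000 (P0/RW0/US0/PS0)
  ⇒ fault: PAGE_NOT_PRESENT  — 2 lookups
#4 VA=0x2C0D197 (r,user):
  lvl0: tbl 0x3F, slot 22 ⇒ 0x50007 (P1/RW1/US1/PS0)
  lvl1: tbl 0x50, slot 13 ⇒ 0x54007 (P1/RW1/US1/PS0)
  ⇒ phys 0x54197  [2 reads]
#5 VA=0x3C0D18A (r,kernel):
  lvl0: tbl 0x3F, slot 30 ⇒ 0x55007 (P1/RW1/US1/PS0)
  lvl1: tbl 0x55, slot 13 ⇒ 0x59007 (P1/RW1/US1/PS0)
  ⇒ phys 0x5918A  [2 reads]
#6 VA=0x260B08A (r,kernel):
  lvl0: tbl 0x3F, slot 19 ⇒ 0x5C007 (P1/RW1/US1/PS0)
  lvl1: tbl 0x5C, slot 11 ⇒ 0x5F007 (P1/RW1/US1/PS0)
  ⇒ phys 0x5F08A  [2 reads]

Access #6 PA: 0x5F08A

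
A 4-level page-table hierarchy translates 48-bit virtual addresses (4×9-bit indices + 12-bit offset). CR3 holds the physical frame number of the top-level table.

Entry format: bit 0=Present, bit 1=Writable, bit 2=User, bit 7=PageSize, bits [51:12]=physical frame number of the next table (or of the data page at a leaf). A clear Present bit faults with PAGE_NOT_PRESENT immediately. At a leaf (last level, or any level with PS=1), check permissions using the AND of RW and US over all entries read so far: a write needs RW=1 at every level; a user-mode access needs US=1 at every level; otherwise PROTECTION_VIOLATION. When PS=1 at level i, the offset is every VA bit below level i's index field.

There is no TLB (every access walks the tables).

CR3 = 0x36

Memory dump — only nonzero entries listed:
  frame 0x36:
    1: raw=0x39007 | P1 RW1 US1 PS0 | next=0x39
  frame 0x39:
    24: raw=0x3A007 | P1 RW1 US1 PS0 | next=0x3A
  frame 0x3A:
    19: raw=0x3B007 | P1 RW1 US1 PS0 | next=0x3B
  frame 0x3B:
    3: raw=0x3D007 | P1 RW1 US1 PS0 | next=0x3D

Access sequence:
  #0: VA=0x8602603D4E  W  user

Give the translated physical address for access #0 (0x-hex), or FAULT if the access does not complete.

Walk each access:
#0 VA=0x8602603D4E (w,user):
  L0: frame=0x36 idx=1 entry=0x39007 [P=1 RW=1 US=1 PS=0]
  L1: frame=0x39 idx=24 entry=0x3A007 [P=1 RW=1 US=1 PS=0]
  L2: frame=0x3A idx=19 entry=0x3B007 [P=1 RW=1 US=1 PS=0]
  L3: frame=0x3B idx=3 entry=0x3D007 [P=1 RW=1 US=1 PS=0]
  ✓ 0x3DD4E  — 4 lookups

Access #0 PA: 0x3DD4E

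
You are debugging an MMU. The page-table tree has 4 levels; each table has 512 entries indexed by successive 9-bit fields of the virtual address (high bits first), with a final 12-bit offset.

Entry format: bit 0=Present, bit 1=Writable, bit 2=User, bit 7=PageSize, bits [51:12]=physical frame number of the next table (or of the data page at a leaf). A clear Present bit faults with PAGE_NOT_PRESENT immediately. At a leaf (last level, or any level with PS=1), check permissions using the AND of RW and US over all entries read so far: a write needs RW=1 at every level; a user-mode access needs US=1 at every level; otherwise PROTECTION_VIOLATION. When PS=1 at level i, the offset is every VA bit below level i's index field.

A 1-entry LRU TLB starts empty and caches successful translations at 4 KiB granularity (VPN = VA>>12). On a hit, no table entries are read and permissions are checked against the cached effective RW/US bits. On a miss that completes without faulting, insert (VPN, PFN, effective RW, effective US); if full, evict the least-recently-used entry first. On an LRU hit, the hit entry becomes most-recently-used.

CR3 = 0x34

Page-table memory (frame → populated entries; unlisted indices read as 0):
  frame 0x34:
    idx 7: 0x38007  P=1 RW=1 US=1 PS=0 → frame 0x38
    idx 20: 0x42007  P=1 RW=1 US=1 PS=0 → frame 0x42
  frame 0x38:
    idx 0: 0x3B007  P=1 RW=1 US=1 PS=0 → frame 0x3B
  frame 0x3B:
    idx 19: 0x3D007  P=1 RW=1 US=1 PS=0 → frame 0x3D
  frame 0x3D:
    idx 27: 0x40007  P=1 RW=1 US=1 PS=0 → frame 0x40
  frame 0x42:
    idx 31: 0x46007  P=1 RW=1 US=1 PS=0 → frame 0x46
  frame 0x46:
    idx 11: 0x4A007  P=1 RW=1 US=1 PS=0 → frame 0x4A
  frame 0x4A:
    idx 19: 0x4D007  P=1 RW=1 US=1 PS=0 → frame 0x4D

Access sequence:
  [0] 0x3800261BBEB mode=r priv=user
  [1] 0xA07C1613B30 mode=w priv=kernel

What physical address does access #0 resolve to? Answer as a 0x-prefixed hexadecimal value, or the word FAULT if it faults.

Per-access translation:
#0 VA=0x3800261BBEB (r,user):
  L0: frame=0x34 idx=7 entry=0x38007 [P=1 RW=1 US=1 PS=0]
  L1: frame=0x38 idx=0 entry=0x3B007 [P=1 RW=1 US=1 PS=0]
  L2: frame=0x3B idx=19 entry=0x3D007 [P=1 RW=1 US=1 PS=0]
  L3: frame=0x3D idx=27 entry=0x40007 [P=1 RW=1 US=1 PS=0]
  ✓ 0x40BEB  — 4 lookups
#1 VA=0xA07C1613B30 (w,kernel):
  L0: frame=0x34 idx=20 entry=0x42007 [P=1 RW=1 US=1 PS=0]
  L1: frame=0x42 idx=31 entry=0x46007 [P=1 RW=1 US=1 PS=0]
  L2: frame=0x46 idx=11 entry=0x4A007 [P=1 RW=1 US=1 PS=0]
  L3: frame=0x4A idx=19 entry=0x4D007 [P=1 RW=1 US=1 PS=0]
  ✓ 0x4DB30  — 4 lookups

Access #0 PA: 0x40BEB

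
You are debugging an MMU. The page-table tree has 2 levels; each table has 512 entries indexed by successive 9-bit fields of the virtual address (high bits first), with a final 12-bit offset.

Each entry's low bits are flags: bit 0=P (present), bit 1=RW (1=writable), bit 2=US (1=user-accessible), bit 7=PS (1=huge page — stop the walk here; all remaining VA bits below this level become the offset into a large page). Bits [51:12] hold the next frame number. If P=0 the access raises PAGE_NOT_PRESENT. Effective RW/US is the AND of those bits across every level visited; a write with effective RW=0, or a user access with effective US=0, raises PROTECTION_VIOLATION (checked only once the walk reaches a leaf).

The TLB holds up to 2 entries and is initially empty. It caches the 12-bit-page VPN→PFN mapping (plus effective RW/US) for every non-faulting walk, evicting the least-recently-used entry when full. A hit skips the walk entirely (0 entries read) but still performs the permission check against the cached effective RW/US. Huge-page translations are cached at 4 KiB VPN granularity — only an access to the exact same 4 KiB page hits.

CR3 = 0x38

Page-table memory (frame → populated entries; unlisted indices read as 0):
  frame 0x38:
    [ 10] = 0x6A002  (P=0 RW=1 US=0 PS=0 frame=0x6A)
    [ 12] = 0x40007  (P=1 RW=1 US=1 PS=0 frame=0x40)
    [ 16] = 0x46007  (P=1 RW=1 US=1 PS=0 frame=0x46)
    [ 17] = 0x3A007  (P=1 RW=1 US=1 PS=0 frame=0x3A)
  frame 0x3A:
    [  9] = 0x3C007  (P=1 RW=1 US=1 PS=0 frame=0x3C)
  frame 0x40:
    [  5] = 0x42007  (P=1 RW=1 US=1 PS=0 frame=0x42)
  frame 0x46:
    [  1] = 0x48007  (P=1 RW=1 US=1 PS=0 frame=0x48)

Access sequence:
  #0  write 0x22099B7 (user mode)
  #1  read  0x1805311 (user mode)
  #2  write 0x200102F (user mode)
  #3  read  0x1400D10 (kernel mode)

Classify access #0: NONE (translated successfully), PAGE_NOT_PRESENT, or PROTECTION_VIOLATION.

Trace:
#0 VA=0x22099B7 (w,user):
  lvl0: tbl 0x38, slot 17 ⇒ 0x3A007 (P1/RW1/US1/PS0)
  lvl1: tbl 0x3A, slot 9 ⇒ 0x3C007 (P1/RW1/US1/PS0)
  ✓ 0x3C9B7  — 2 lookups
#1 VA=0x1805311 (r,user):
  lvl0: tbl 0x38, slot 12 ⇒ 0x40007 (P1/RW1/US1/PS0)
  lvl1: tbl 0x40, slot 5 ⇒ 0x42007 (P1/RW1/US1/PS0)
  ✓ 0x42311  — 2 lookups
#2 VA=0x200102F (w,user):
  lvl0: tbl 0x38, slot 16 ⇒ 0x46007 (P1/RW1/US1/PS0)
  lvl1: tbl 0x46, slot 1 ⇒ 0x48007 (P1/RW1/US1/PS0)
  ✓ 0x4802F  — 2 lookups
#3 VA=0x1400D10 (r,kernel):
  lvl0: tbl 0x38, slot 10 ⇒ 0x6A002 (P0/RW1/US0/PS0)
  ⇒ fault: PAGE_NOT_PRESENT  — 1 lookups

Access #0 fault: NONE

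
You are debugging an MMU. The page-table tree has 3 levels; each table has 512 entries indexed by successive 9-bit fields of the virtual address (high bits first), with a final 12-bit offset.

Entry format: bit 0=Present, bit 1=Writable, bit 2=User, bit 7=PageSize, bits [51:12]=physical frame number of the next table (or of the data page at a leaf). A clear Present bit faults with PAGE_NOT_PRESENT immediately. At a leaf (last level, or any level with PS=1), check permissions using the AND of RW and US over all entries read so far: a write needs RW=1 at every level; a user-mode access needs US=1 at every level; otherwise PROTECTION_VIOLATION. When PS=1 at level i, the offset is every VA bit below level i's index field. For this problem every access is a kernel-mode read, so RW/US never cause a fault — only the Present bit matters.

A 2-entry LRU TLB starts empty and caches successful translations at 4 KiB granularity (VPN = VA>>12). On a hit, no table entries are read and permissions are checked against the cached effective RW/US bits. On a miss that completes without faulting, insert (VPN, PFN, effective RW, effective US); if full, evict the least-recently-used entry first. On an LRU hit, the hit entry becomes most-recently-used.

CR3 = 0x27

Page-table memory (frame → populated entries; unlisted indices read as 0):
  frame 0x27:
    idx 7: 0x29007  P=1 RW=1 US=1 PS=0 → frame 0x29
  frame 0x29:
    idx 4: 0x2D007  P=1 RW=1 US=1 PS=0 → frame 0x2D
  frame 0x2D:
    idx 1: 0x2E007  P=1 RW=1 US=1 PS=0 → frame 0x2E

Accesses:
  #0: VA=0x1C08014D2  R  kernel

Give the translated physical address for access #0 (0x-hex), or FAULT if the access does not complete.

Trace:
#0 VA=0x1C08014D2 (r,kernel):
  L0: frame=0x27 idx=7 entry=0x29007 [P=1 RW=1 US=1 PS=0]
  L1: frame=0x29 idx=4 entry=0x2D007 [P=1 RW=1 US=1 PS=0]
  L2: frame=0x2D idx=1 entry=0x2E007 [P=1 RW=1 US=1 PS=0]
  → PA=0x2E4D2  (3 entries read)

Access #0 PA: 0x2E4D2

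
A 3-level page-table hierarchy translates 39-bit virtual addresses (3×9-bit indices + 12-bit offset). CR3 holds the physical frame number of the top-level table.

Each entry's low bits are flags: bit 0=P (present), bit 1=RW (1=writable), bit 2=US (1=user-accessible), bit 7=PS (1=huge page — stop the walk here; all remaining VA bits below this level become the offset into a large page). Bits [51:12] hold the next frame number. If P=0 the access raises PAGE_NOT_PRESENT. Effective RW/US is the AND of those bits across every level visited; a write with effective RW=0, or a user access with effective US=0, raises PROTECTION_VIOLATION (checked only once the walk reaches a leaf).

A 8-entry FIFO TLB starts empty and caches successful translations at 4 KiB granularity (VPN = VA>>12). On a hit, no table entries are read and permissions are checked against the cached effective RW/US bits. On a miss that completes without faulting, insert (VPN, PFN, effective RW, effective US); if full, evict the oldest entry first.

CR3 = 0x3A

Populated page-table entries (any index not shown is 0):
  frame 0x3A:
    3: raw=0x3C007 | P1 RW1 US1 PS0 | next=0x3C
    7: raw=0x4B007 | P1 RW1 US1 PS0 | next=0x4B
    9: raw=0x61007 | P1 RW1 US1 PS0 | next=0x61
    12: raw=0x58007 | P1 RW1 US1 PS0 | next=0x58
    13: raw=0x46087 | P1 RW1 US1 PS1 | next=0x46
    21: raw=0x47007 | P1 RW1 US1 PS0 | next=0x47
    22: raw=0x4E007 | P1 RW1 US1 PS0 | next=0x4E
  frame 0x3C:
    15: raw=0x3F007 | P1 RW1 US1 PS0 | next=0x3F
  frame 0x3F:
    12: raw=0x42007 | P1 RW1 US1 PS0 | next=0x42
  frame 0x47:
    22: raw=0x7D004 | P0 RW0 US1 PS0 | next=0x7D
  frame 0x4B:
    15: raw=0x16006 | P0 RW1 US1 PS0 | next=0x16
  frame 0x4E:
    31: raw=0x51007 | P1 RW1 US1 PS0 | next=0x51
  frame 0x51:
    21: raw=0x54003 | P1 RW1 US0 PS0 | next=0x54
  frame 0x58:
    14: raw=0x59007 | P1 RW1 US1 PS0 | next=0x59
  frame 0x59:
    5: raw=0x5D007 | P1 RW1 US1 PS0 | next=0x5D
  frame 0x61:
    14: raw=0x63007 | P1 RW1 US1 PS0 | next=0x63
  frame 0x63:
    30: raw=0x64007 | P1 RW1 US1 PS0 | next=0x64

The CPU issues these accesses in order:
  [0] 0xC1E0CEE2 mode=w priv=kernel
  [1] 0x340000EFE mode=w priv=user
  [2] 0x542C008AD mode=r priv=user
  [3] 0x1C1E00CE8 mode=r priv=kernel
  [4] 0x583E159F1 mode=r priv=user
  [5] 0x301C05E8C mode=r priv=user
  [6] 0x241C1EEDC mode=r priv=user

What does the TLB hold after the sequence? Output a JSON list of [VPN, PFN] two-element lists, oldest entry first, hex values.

Per-access translation:
#0 VA=0xC1E0CEE2 (w,kernel):
  L0 @0x3A[3] → 0x3C007  P=1,RW=1,US=1,PS=0
  L1 @0x3C[15] → 0x3F007  P=1,RW=1,US=1,PS=0
  L2 @0x3F[12] → 0x42007  P=1,RW=1,US=1,PS=0
  ⇒ phys 0x42EE2  [3 reads]
#1 VA=0x340000EFE (w,user):
  L0 @0x3A[13] → 0x46087  P=1,RW=1,US=1,PS=1
  ⇒ phys 0x46EFE (huge @L0)  [1 reads]
#2 VA=0x542C008AD (r,user):
  L0 @0x3A[21] → 0x47007  P=1,RW=1,US=1,PS=0
  L1 @0x47[22] → 0x7D004  P=0,RW=0,US=1,PS=0
  ⇒ fault: PAGE_NOT_PRESENT  — 2 lookups
#3 VA=0x1C1E00CE8 (r,kernel):
  L0 @0x3A[7] → 0x4B007  P=1,RW=1,US=1,PS=0
  L1 @0x4B[15] → 0x16006  P=0,RW=1,US=1,PS=0
  ⇒ fault: PAGE_NOT_PRESENT  — 2 lookups
#4 VA=0x583E159F1 (r,user):
  L0 @0x3A[22] → 0x4E007  P=1,RW=1,US=1,PS=0
  L1 @0x4E[31] → 0x51007  P=1,RW=1,US=1,PS=0
  L2 @0x51[21] → 0x54003  P=1,RW=1,US=0,PS=0
  ⇒ fault: PROTECTION_VIOLATION  — 3 lookups
#5 VA=0x301C05E8C (r,user):
  L0 @0x3A[12] → 0x58007  P=1,RW=1,US=1,PS=0
  L1 @0x58[14] → 0x59007  P=1,RW=1,US=1,PS=0
  L2 @0x59[5] → 0x5D007  P=1,RW=1,US=1,PS=0
  ⇒ phys 0x5DE8C  [3 reads]
#6 VA=0x241C1EEDC (r,user):
  L0 @0x3A[9] → 0x61007  P=1,RW=1,US=1,PS=0
  L1 @0x61[14] → 0x63007  P=1,RW=1,US=1,PS=0
  L2 @0x63[30] → 0x64007  P=1,RW=1,US=1,PS=0
  ⇒ phys 0x64EDC  [3 reads]

TLB: [["0xC1E0C", "0x42"], ["0x340000", "0x46"], ["0x301C05", "0x5D"], ["0x241C1E", "0x64"]]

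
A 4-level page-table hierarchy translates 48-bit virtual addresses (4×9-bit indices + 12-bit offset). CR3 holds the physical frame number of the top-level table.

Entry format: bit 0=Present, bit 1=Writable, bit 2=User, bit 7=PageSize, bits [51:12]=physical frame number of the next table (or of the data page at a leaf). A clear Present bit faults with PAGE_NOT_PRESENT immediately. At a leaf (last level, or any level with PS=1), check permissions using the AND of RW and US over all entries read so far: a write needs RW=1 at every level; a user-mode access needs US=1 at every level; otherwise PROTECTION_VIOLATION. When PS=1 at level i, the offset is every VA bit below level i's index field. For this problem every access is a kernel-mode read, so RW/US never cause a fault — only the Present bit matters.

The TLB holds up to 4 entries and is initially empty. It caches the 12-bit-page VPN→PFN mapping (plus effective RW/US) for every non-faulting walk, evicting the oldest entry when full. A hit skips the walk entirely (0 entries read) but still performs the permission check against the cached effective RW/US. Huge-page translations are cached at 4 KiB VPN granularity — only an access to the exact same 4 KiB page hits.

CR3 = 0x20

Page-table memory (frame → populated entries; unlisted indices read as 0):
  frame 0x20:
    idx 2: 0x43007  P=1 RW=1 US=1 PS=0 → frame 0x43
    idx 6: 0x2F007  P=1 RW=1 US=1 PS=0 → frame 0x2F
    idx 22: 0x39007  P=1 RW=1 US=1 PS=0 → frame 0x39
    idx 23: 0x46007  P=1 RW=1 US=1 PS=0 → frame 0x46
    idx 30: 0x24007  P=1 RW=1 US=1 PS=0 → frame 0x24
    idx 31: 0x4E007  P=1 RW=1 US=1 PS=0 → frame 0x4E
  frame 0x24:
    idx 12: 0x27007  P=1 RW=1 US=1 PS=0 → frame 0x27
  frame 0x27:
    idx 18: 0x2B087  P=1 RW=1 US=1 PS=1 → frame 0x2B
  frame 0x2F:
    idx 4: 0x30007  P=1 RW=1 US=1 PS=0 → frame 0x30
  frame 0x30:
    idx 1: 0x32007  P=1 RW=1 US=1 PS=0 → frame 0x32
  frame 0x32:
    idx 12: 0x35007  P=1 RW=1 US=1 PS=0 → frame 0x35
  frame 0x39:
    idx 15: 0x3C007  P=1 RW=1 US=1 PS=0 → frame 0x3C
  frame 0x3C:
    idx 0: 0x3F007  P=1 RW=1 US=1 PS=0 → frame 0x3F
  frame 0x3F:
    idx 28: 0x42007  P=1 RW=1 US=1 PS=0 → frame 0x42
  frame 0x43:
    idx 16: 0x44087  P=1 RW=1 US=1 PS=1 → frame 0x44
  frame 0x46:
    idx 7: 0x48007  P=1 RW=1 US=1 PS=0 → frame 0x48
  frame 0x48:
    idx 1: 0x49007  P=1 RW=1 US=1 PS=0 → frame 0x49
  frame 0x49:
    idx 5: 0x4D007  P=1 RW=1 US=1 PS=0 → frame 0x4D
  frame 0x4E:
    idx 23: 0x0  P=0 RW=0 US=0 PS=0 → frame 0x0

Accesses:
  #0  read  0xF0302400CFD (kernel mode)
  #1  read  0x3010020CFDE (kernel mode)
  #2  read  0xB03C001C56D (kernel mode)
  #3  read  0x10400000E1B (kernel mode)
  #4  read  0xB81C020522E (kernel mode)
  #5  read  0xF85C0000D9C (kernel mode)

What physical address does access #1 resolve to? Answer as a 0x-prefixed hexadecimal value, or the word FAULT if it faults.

Per-access translation:
#0 VA=0xF0302400CFD (r,kernel):
  L0: frame=0x20 idx=30 entry=0x24007 [P=1 RW=1 US=1 PS=0]
  L1: frame=0x24 idx=12 entry=0x27007 [P=1 RW=1 US=1 PS=0]
  L2: frame=0x27 idx=18 entry=0x2B087 [P=1 RW=1 US=1 PS=1]
  ✓ 0x2BCFD (huge @L2)  — 3 lookups
#1 VA=0x3010020CFDE (r,kernel):
  L0: frame=0x20 idx=6 entry=0x2F007 [P=1 RW=1 US=1 PS=0]
  L1: frame=0x2F idx=4 entry=0x30007 [P=1 RW=1 US=1 PS=0]
  L2: frame=0x30 idx=1 entry=0x32007 [P=1 RW=1 US=1 PS=0]
  L3: frame=0x32 idx=12 entry=0x35007 [P=1 RW=1 US=1 PS=0]
  ✓ 0x35FDE  — 4 lookups
#2 VA=0xB03C001C56D (r,kernel):
  L0: frame=0x20 idx=22 entry=0x39007 [P=1 RW=1 US=1 PS=0]
  L1: frame=0x39 idx=15 entry=0x3C007 [P=1 RW=1 US=1 PS=0]
  L2: frame=0x3C idx=0 entry=0x3F007 [P=1 RW=1 US=1 PS=0]
  L3: frame=0x3F idx=28 entry=0x42007 [P=1 RW=1 US=1 PS=0]
  ✓ 0x4256D  — 4 lookups
#3 VA=0x10400000E1B (r,kernel):
  L0: frame=0x20 idx=2 entry=0x43007 [P=1 RW=1 US=1 PS=0]
  L1: frame=0x43 idx=16 entry=0x44087 [P=1 RW=1 US=1 PS=1]
  ✓ 0x44E1B (huge @L1)  — 2 lookups
#4 VA=0xB81C020522E (r,kernel):
  L0: frame=0x20 idx=23 entry=0x46007 [P=1 RW=1 US=1 PS=0]
  L1: frame=0x46 idx=7 entry=0x48007 [P=1 RW=1 US=1 PS=0]
  L2: frame=0x48 idx=1 entry=0x49007 [P=1 RW=1 US=1 PS=0]
  L3: frame=0x49 idx=5 entry=0x4D007 [P=1 RW=1 US=1 PS=0]
  ✓ 0x4D22E  — 4 lookups
#5 VA=0xF85C0000D9C (r,kernel):
  L0: frame=0x20 idx=31 entry=0x4E007 [P=1 RW=1 US=1 PS=0]
  L1: frame=0x4E idx=23 entry=0x0 [P=0 RW=0 US=0 PS=0]
  → PAGE_NOT_PRESENT  (2 entries read)

Access #1 PA: 0x35FDE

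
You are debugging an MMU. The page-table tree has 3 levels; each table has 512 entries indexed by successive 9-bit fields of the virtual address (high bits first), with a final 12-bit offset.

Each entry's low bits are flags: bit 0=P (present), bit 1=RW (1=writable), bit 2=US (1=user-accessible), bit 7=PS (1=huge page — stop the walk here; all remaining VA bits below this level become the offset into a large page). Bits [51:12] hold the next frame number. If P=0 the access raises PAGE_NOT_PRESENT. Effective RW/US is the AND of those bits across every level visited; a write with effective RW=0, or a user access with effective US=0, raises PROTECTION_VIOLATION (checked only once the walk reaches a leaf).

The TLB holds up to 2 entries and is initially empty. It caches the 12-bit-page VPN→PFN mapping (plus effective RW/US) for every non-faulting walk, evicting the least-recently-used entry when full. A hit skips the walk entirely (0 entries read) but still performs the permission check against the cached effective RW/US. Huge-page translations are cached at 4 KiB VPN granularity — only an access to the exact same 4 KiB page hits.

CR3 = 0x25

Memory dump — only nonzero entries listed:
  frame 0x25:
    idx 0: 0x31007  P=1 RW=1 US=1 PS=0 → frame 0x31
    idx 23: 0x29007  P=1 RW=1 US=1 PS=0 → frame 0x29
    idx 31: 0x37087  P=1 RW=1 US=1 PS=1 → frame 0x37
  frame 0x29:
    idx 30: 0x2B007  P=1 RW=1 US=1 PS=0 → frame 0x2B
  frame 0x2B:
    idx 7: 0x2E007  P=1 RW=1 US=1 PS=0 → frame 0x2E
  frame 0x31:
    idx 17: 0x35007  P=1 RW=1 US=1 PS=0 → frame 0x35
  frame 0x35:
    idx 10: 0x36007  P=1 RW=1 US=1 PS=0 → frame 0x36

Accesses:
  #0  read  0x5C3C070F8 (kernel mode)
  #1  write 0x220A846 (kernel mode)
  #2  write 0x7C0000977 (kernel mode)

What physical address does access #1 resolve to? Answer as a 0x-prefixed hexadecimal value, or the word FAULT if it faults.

Walk each access:
#0 VA=0x5C3C070F8 (r,kernel):
  [0] read 0x25 idx=23: raw=0x29007 flags P=1 W=1 U=1 S=0
  [1] read 0x29 idx=30: raw=0x2B007 flags P=1 W=1 U=1 S=0
  [2] read 0x2B idx=7: raw=0x2E007 flags P=1 W=1 U=1 S=0
  ✓ 0x2E0F8  — 3 lookups
#1 VA=0x220A846 (w,kernel):
  [0] read 0x25 idx=0: raw=0x31007 flags P=1 W=1 U=1 S=0
  [1] read 0x31 idx=17: raw=0x35007 flags P=1 W=1 U=1 S=0
  [2] read 0x35 idx=10: raw=0x36007 flags P=1 W=1 U=1 S=0
  ✓ 0x36846  — 3 lookups
#2 VA=0x7C0000977 (w,kernel):
  [0] read 0x25 idx=31: raw=0x37087 flags P=1 W=1 U=1 S=1
  ✓ 0x37977 (huge @L0)  — 1 lookups

Access #1 PA: 0x36846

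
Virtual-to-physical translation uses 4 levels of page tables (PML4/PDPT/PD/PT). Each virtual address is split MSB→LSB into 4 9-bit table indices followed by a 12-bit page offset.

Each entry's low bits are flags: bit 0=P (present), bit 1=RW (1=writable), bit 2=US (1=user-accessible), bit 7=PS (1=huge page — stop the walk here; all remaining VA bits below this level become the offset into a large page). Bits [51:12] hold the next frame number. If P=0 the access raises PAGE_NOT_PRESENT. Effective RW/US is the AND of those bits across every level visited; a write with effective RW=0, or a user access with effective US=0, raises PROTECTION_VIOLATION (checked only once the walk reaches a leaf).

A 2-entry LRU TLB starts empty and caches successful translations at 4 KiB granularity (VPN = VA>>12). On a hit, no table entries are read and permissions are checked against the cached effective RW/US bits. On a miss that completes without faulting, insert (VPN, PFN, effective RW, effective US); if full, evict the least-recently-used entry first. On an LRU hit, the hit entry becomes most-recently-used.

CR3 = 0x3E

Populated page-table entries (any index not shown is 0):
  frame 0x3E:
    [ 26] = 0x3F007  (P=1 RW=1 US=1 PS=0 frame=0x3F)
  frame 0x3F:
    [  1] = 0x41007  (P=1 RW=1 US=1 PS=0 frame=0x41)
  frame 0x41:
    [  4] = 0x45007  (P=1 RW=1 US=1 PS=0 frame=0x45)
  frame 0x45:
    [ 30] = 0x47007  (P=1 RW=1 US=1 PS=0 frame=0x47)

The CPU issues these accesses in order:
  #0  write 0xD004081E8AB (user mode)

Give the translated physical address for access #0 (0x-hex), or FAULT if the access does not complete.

Trace:
#0 VA=0xD004081E8AB (w,user):
  lvl0: tbl 0x3E, slot 26 ⇒ 0x3F007 (P1/RW1/US1/PS0)
  lvl1: tbl 0x3F, slot 1 ⇒ 0x41007 (P1/RW1/US1/PS0)
  lvl2: tbl 0x41, slot 4 ⇒ 0x45007 (P1/RW1/US1/PS0)
  lvl3: tbl 0x45, slot 30 ⇒ 0x47007 (P1/RW1/US1/PS0)
  ✓ 0x478AB  — 4 lookups

Access #0 PA: 0x478AB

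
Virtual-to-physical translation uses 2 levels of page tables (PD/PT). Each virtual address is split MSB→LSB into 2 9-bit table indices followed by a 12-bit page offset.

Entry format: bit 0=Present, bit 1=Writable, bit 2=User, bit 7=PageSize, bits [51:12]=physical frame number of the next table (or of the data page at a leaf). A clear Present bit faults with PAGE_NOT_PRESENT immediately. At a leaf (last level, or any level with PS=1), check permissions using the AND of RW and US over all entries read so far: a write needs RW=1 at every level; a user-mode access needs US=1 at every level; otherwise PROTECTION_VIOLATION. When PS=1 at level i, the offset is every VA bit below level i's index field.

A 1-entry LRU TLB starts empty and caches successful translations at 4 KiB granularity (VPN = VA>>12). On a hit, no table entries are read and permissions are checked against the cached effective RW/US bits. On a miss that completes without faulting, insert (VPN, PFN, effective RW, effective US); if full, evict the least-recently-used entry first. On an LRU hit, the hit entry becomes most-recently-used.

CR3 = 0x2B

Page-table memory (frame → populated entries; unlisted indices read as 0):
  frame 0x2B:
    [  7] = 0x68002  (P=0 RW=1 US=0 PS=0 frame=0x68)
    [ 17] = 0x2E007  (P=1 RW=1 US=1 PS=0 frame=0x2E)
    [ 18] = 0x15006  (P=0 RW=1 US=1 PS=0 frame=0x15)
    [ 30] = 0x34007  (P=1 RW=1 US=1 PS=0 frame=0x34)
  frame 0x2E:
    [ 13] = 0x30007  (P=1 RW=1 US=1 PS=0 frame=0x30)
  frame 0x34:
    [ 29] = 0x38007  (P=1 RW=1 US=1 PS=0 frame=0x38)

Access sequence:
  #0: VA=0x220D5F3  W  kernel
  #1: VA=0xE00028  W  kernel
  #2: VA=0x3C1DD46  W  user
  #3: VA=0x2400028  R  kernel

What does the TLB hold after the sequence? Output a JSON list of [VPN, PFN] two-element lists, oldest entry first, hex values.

Trace:
#0 VA=0x220D5F3 (w,kernel):
  L0 @0x2B[17] → 0x2E007  P=1,RW=1,US=1,PS=0
  L1 @0x2E[13] → 0x30007  P=1,RW=1,US=1,PS=0
  ✓ 0x305F3  — 2 lookups
#1 VA=0xE00028 (w,kernel):
  L0 @0x2B[7] → 0x68002  P=0,RW=1,US=0,PS=0
  ✗ PAGE_NOT_PRESENT  [1 reads]
#2 VA=0x3C1DD46 (w,user):
  L0 @0x2B[30] → 0x34007  P=1,RW=1,US=1,PS=0
  L1 @0x34[29] → 0x38007  P=1,RW=1,US=1,PS=0
  ✓ 0x38D46  — 2 lookups
#3 VA=0x2400028 (r,kernel):
  L0 @0x2B[18] → 0x15006  P=0,RW=1,US=1,PS=0
  ✗ PAGE_NOT_PRESENT  [1 reads]

TLB: [["0x3C1D", "0x38"]]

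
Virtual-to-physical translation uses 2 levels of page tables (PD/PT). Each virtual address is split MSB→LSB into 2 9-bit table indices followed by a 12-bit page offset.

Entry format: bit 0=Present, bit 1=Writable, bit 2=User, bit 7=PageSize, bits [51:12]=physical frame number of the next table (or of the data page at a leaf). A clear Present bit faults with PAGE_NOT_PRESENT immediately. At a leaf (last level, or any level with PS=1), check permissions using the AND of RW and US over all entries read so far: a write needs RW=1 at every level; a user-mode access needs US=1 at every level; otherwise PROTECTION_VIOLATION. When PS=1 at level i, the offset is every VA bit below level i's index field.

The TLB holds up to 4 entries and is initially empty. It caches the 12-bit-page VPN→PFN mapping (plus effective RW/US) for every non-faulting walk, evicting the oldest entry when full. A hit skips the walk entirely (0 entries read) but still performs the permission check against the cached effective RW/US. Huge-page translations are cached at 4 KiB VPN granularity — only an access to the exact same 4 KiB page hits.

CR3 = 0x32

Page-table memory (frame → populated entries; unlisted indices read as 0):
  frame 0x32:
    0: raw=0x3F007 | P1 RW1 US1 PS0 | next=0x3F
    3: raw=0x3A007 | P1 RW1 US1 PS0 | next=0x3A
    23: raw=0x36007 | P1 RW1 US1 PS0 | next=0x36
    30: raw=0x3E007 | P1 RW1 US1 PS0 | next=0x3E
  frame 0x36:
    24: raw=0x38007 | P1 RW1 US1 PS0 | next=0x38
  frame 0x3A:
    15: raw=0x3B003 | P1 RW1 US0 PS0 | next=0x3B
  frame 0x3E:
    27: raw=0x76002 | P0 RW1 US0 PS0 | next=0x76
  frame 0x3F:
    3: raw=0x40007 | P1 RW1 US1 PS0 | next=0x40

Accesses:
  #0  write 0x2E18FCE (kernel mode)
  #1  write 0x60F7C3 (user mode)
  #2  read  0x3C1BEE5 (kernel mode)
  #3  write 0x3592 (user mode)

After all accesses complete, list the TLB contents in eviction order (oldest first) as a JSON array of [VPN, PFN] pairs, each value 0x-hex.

Walk each access:
#0 VA=0x2E18FCE (w,kernel):
  lvl0: tbl 0x32, slot 23 ⇒ 0x36007 (P1/RW1/US1/PS0)
  lvl1: tbl 0x36, slot 24 ⇒ 0x38007 (P1/RW1/US1/PS0)
  ✓ 0x38FCE  — 2 lookups
#1 VA=0x60F7C3 (w,user):
  lvl0: tbl 0x32, slot 3 ⇒ 0x3A007 (P1/RW1/US1/PS0)
  lvl1: tbl 0x3A, slot 15 ⇒ 0x3B003 (P1/RW1/US0/PS0)
  ⇒ fault: PROTECTION_VIOLATION  — 2 lookups
#2 VA=0x3C1BEE5 (r,kernel):
  lvl0: tbl 0x32, slot 30 ⇒ 0x3E007 (P1/RW1/US1/PS0)
  lvl1: tbl 0x3E, slot 27 ⇒ 0x76002 (P0/RW1/US0/PS0)
  ⇒ fault: PAGE_NOT_PRESENT  — 2 lookups
#3 VA=0x3592 (w,user):
  lvl0: tbl 0x32, slot 0 ⇒ 0x3F007 (P1/RW1/US1/PS0)
  lvl1: tbl 0x3F, slot 3 ⇒ 0x40007 (P1/RW1/US1/PS0)
  ✓ 0x40592  — 2 lookups

TLB: [["0x2E18", "0x38"], ["0x3", "0x40"]]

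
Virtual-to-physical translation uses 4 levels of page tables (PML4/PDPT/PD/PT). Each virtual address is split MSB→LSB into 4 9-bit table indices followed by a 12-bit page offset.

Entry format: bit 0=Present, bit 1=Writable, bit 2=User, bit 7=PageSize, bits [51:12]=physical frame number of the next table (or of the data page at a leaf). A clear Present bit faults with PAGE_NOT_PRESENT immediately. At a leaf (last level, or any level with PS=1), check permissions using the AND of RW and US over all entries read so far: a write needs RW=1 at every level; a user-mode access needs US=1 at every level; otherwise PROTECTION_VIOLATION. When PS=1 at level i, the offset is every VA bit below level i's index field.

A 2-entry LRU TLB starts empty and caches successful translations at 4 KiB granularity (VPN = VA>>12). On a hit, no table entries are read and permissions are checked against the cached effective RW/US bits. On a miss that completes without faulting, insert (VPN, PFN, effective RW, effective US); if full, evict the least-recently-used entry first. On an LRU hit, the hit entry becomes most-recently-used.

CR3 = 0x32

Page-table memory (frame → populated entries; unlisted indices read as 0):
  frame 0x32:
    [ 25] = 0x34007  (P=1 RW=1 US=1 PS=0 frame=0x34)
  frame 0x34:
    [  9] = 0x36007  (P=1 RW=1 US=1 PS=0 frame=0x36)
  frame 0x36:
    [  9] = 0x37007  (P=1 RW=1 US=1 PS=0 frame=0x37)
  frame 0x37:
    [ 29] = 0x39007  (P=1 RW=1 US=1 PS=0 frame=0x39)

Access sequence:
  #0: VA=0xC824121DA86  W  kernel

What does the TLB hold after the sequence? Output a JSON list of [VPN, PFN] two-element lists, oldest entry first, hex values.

Trace:
#0 VA=0xC824121DA86 (w,kernel):
  lvl0: tbl 0x32, slot 25 ⇒ 0x34007 (P1/RW1/US1/PS0)
  lvl1: tbl 0x34, slot 9 ⇒ 0x36007 (P1/RW1/US1/PS0)
  lvl2: tbl 0x36, slot 9 ⇒ 0x37007 (P1/RW1/US1/PS0)
  lvl3: tbl 0x37, slot 29 ⇒ 0x39007 (P1/RW1/US1/PS0)
  ⇒ phys 0x39A86  [4 reads]

TLB: [["0xC824121D", "0x39"]]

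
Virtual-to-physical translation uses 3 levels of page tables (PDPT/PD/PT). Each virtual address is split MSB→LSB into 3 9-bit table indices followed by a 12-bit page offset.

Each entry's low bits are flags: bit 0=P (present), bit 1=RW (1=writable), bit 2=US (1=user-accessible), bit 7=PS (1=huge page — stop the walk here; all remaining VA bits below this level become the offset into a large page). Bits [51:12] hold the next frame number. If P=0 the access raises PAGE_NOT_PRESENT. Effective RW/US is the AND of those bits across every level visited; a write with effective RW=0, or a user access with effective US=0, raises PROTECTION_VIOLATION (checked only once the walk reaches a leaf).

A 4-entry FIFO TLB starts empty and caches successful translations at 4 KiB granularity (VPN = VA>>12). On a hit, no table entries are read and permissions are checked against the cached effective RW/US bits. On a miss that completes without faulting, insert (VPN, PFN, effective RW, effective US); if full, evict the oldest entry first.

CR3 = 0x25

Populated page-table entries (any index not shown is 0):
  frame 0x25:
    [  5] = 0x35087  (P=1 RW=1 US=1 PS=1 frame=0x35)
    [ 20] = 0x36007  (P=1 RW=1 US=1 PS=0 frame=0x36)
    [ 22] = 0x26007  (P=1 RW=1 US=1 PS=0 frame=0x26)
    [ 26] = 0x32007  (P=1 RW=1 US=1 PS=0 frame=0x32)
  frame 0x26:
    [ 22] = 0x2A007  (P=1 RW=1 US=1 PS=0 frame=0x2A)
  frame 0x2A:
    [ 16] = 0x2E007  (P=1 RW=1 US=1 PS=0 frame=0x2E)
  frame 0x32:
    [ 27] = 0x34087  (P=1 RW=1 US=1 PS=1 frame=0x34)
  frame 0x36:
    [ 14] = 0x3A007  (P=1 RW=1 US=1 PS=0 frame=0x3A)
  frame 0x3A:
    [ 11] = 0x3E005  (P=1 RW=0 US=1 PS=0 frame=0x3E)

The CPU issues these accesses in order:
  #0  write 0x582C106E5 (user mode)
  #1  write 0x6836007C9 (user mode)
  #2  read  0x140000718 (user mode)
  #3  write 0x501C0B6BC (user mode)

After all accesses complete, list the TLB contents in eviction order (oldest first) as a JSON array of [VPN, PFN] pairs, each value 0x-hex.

Per-access translation:
#0 VA=0x582C106E5 (w,user):
  L0 @0x25[22] → 0x26007  P=1,RW=1,US=1,PS=0
  L1 @0x26[22] → 0x2A007  P=1,RW=1,US=1,PS=0
  L2 @0x2A[16] → 0x2E007  P=1,RW=1,US=1,PS=0
  ⇒ phys 0x2E6E5  [3 reads]
#1 VA=0x6836007C9 (w,user):
  L0 @0x25[26] → 0x32007  P=1,RW=1,US=1,PS=0
  L1 @0x32[27] → 0x34087  P=1,RW=1,US=1,PS=1
  ⇒ phys 0x347C9 (huge @L1)  [2 reads]
#2 VA=0x140000718 (r,user):
  L0 @0x25[5] → 0x35087  P=1,RW=1,US=1,PS=1
  ⇒ phys 0x35718 (huge @L0)  [1 reads]
#3 VA=0x501C0B6BC (w,user):
  L0 @0x25[20] → 0x36007  P=1,RW=1,US=1,PS=0
  L1 @0x36[14] → 0x3A007  P=1,RW=1,US=1,PS=0
  L2 @0x3A[11] → 0x3E005  P=1,RW=0,US=1,PS=0
  ✗ PROTECTION_VIOLATION  [3 reads]

TLB: [["0x582C10", "0x2E"], ["0x683600", "0x34"], ["0x140000", "0x35"]]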